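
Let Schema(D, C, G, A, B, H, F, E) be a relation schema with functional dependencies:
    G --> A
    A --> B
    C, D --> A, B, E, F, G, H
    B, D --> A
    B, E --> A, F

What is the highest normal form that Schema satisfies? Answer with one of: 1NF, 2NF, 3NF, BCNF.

Candidate key: {C, D}. Prime attributes: {C, D}.
G --> A: {G}⁺ = {A, B, G}, which is not all of the attributes, so the left side is not a superkey — BCNF is violated.
G --> A has non-prime {A} on the right and a non-superkey on the left, so 3NF fails.
Checking every proper subset of each key, none determines a non-prime attribute — 2NF is satisfied.

2NF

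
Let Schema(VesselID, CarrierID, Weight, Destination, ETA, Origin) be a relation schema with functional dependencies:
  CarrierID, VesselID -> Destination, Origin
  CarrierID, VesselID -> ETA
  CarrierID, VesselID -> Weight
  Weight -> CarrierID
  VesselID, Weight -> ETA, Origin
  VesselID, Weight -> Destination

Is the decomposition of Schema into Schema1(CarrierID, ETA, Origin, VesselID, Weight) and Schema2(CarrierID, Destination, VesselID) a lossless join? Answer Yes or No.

Yes

Common attributes: {CarrierID, VesselID}; their closure is {CarrierID, Destination, ETA, Origin, VesselID, Weight}.
Since Schema1 ⊆ {CarrierID, Destination, ETA, Origin, VesselID, Weight}, the intersection is a superkey of Schema1; the decomposition is lossless.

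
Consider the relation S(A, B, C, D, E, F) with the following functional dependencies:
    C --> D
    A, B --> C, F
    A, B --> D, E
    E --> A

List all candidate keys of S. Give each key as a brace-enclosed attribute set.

{A, B}, {B, E}

No FD produces {B}, so it must be in every candidate key.
{A, B}⁺ = {A, B, C, D, E, F} — all of the relation — so {A, B} is a candidate key.
{B, E}⁺ = {A, B, C, D, E, F} — all of the relation — so {B, E} is a candidate key.
No proper subset of any of these is a key, and no other minimal superkey exists.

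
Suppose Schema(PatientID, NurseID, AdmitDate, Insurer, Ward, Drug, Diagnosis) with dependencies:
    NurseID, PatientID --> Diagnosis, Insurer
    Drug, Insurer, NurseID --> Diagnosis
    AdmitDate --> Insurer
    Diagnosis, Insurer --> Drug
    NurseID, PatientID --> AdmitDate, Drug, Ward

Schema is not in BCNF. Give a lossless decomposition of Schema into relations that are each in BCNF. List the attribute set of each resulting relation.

Candidate key of the original relation: {NurseID, PatientID}.
{AdmitDate, Diagnosis, Drug, Insurer, NurseID, PatientID, Ward}: {Drug, Insurer, NurseID} determines {Diagnosis, Drug, Insurer, NurseID} here but is not a superkey — split on Drug, Insurer, NurseID --> Diagnosis, giving {Diagnosis, Drug, Insurer, NurseID} and {AdmitDate, Drug, Insurer, NurseID, PatientID, Ward}.
{Diagnosis, Drug, Insurer, NurseID}: {Diagnosis, Insurer} determines {Diagnosis, Drug, Insurer} here but is not a superkey — split on Diagnosis, Insurer --> Drug, giving {Diagnosis, Drug, Insurer} and {Diagnosis, Insurer, NurseID}.
{Diagnosis, Drug, Insurer}: every determinant is a superkey — BCNF.
{Diagnosis, Insurer, NurseID}: every determinant is a superkey — BCNF.
{AdmitDate, Drug, Insurer, NurseID, PatientID, Ward}: {AdmitDate} determines {AdmitDate, Insurer} here but is not a superkey — split on AdmitDate --> Insurer, giving {AdmitDate, Insurer} and {AdmitDate, Drug, NurseID, PatientID, Ward}.
{AdmitDate, Insurer}: every determinant is a superkey — BCNF.
{AdmitDate, Drug, NurseID, PatientID, Ward}: every determinant is a superkey — BCNF.

{AdmitDate, Drug, NurseID, PatientID, Ward}; {AdmitDate, Insurer}; {Diagnosis, Drug, Insurer}; {Diagnosis, Insurer, NurseID}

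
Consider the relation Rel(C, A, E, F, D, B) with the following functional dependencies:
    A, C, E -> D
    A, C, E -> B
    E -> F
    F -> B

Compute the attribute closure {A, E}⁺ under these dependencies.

{A, B, E, F}

Start with {A, E}.
E -> F applies; add {F} → now {A, E, F}.
F -> B applies; add {B} → now {A, B, E, F}.
No further FD applies.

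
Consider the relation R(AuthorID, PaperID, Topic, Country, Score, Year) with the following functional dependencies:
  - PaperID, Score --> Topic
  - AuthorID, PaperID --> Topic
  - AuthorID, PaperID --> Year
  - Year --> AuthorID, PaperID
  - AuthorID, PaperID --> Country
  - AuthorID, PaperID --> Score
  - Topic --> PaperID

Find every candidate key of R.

Closure of {Year} is {AuthorID, Country, PaperID, Score, Topic, Year}, the whole schema; {Year} is a candidate key.
Closure of {AuthorID, PaperID} is {AuthorID, Country, PaperID, Score, Topic, Year}, the whole schema; {AuthorID, PaperID} is a candidate key.
Closure of {AuthorID, Topic} is {AuthorID, Country, PaperID, Score, Topic, Year}, the whole schema; {AuthorID, Topic} is a candidate key.
No proper subset of any of these is a key, and no other minimal superkey exists.

{AuthorID, PaperID}, {AuthorID, Topic}, {Year}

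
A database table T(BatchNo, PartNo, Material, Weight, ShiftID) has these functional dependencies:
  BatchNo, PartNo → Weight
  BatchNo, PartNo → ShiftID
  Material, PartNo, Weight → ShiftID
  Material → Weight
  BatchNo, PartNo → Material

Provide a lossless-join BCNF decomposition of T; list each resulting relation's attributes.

{BatchNo, Material, PartNo}; {Material, PartNo, ShiftID}; {Material, Weight}

Candidate key of the original relation: {BatchNo, PartNo}.
In {BatchNo, Material, PartNo, ShiftID, Weight}, {Material, PartNo, Weight} is not a superkey ({Material, PartNo, Weight}⁺ restricted to this set is {Material, PartNo, ShiftID, Weight}), so split on Material, PartNo, Weight → ShiftID into {Material, PartNo, ShiftID, Weight} and {BatchNo, Material, PartNo, Weight}.
In {Material, PartNo, ShiftID, Weight}, {Material} is not a superkey ({Material}⁺ restricted to this set is {Material, Weight}), so split on Material → Weight into {Material, Weight} and {Material, PartNo, ShiftID}.
{Material, Weight} has no BCNF violation.
{Material, PartNo, ShiftID} has no BCNF violation.
In {BatchNo, Material, PartNo, Weight}, {Material} is not a superkey ({Material}⁺ restricted to this set is {Material, Weight}), so split on Material → Weight into {Material, Weight} and {BatchNo, Material, PartNo}.
{Material, Weight} has no BCNF violation.
{BatchNo, Material, PartNo} has no BCNF violation.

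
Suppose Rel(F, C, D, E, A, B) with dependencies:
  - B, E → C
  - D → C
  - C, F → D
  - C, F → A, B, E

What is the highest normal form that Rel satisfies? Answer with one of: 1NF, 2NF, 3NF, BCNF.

3NF

Candidate keys: {B, E, F}, {C, F}, {D, F}. Prime attributes: {B, C, D, E, F}.
B, E → C breaks BCNF: {B, E}⁺ = {B, C, E}, so {B, E} is not a superkey.
But every attribute on its right side ({C}) is prime, and the same holds for every other non-superkey FD, so 3NF still holds.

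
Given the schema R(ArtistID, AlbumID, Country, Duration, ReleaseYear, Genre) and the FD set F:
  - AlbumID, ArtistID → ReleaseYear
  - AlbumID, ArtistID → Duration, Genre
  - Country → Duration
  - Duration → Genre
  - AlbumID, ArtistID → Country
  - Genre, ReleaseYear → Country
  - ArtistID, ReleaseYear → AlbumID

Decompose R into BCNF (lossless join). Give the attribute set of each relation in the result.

Candidate keys of the original relation: {AlbumID, ArtistID}, {ArtistID, ReleaseYear}.
Within {AlbumID, ArtistID, Country, Duration, Genre, ReleaseYear}: {Country}⁺ ∩ {AlbumID, ArtistID, Country, Duration, Genre, ReleaseYear} = {Country, Duration, Genre}, not the whole set, so Country → Duration, Genre violates BCNF; decompose into {Country, Duration, Genre} and {AlbumID, ArtistID, Country, ReleaseYear}.
Within {Country, Duration, Genre}: {Duration}⁺ ∩ {Country, Duration, Genre} = {Duration, Genre}, not the whole set, so Duration → Genre violates BCNF; decompose into {Duration, Genre} and {Country, Duration}.
{Duration, Genre} has no BCNF violation.
{Country, Duration} has no BCNF violation.
{AlbumID, ArtistID, Country, ReleaseYear} has no BCNF violation.

{AlbumID, ArtistID, Country, ReleaseYear}; {Country, Duration}; {Duration, Genre}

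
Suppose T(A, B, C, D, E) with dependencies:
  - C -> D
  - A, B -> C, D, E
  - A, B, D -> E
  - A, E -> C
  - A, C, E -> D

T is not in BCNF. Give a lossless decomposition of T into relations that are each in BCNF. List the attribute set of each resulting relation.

Candidate key of the original relation: {A, B}.
{A, B, C, D, E}: {C} determines {C, D} here but is not a superkey — split on C -> D, giving {C, D} and {A, B, C, E}.
{C, D} has no BCNF violation.
{A, B, C, E}: {A, E} determines {A, C, E} here but is not a superkey — split on A, E -> C, giving {A, C, E} and {A, B, E}.
{A, C, E} has no BCNF violation.
{A, B, E} has no BCNF violation.

{A, B, E}; {A, C, E}; {C, D}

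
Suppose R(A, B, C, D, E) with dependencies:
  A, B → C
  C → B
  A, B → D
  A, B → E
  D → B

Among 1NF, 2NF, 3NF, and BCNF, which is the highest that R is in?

3NF

Candidate keys: {A, B}, {A, C}, {A, D}. Prime attributes: {A, B, C, D}.
C → B: {C}⁺ = {B, C}, which is not all of the attributes, so the left side is not a superkey — BCNF is violated.
Since {B} ⊆ prime attributes and every other non-superkey FD also has a prime right side, the schema is in 3NF.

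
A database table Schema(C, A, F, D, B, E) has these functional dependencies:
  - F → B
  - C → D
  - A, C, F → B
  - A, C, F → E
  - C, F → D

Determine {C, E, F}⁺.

{B, C, D, E, F}

Start with {C, E, F}.
F → B applies; add {B} → now {B, C, E, F}.
C → D applies; add {D} → now {B, C, D, E, F}.
No further FD applies.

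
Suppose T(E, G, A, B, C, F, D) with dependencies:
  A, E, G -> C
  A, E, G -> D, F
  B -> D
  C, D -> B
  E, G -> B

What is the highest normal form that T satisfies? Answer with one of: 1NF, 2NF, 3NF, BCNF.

1NF

Candidate key: {A, E, G}. Prime attributes: {A, E, G}.
For B -> D we have {B}⁺ = {B, D}; {B} is not a superkey, so BCNF fails.
Because {D} is non-prime and the left side of B -> D is not a superkey, the relation is not in 3NF.
The proper key subset {E, G} of {A, E, G} determines non-prime {B, D}, so the relation is not even in 2NF.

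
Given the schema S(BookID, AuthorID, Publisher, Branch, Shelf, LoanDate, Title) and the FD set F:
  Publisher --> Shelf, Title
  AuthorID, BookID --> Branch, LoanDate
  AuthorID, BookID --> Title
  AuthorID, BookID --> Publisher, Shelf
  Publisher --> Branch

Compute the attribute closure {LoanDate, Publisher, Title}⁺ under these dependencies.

Start with {LoanDate, Publisher, Title}.
Publisher --> Shelf, Title applies; add {Shelf} → now {LoanDate, Publisher, Shelf, Title}.
Publisher --> Branch applies; add {Branch} → now {Branch, LoanDate, Publisher, Shelf, Title}.
No further FD applies.

{Branch, LoanDate, Publisher, Shelf, Title}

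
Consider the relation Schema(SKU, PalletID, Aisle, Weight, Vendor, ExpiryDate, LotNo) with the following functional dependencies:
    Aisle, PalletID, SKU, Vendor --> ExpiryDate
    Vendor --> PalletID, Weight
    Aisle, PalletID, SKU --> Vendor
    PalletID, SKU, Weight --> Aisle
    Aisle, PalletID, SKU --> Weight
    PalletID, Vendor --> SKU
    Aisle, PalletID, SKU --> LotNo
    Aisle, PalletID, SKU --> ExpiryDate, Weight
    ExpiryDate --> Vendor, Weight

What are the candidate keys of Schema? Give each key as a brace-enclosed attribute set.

{Aisle, PalletID, SKU}, {ExpiryDate}, {PalletID, SKU, Weight}, {Vendor}

{ExpiryDate} is a candidate key since {ExpiryDate}⁺ = {Aisle, ExpiryDate, LotNo, PalletID, SKU, Vendor, Weight} covers every attribute.
{Vendor} is a candidate key since {Vendor}⁺ = {Aisle, ExpiryDate, LotNo, PalletID, SKU, Vendor, Weight} covers every attribute.
{Aisle, PalletID, SKU} is a candidate key since {Aisle, PalletID, SKU}⁺ = {Aisle, ExpiryDate, LotNo, PalletID, SKU, Vendor, Weight} covers every attribute.
{PalletID, SKU, Weight} is a candidate key since {PalletID, SKU, Weight}⁺ = {Aisle, ExpiryDate, LotNo, PalletID, SKU, Vendor, Weight} covers every attribute.
These are minimal and exhaustive — every other superkey contains one of them.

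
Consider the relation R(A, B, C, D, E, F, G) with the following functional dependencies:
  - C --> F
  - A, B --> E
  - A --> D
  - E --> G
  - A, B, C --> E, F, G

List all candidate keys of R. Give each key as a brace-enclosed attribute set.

{A, B, C} never appear on the right of any FD, so every key must include all of them.
Closure of {A, B, C} is {A, B, C, D, E, F, G}, the whole schema; {A, B, C} is a candidate key.
No other minimal set has full closure, so this is the only candidate key.

{A, B, C}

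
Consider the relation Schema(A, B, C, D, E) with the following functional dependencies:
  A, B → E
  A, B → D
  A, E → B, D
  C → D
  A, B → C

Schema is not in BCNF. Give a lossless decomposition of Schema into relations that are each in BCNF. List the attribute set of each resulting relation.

Candidate keys of the original relation: {A, B}, {A, E}.
In {A, B, C, D, E}, {C} is not a superkey ({C}⁺ restricted to this set is {C, D}), so split on C → D into {C, D} and {A, B, C, E}.
{C, D} has no BCNF violation.
{A, B, C, E} has no BCNF violation.

{A, B, C, E}; {C, D}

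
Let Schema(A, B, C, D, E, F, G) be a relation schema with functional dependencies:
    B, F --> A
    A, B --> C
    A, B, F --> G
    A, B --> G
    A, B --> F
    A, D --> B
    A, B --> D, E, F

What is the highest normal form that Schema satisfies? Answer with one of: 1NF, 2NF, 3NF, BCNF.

BCNF

Candidate keys: {A, B}, {A, D}, {B, F}. Prime attributes: {A, B, D, F}.
The left-hand side of every FD is a superkey, so BCNF is satisfied.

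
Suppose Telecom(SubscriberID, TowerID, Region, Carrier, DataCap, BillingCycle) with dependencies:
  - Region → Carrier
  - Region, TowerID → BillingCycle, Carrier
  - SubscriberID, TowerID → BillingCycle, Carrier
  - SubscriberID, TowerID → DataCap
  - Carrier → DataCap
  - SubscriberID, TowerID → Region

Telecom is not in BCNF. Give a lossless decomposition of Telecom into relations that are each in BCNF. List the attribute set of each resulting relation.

Candidate key of the original relation: {SubscriberID, TowerID}.
In {BillingCycle, Carrier, DataCap, Region, SubscriberID, TowerID}, {Region} is not a superkey ({Region}⁺ restricted to this set is {Carrier, DataCap, Region}), so split on Region → Carrier, DataCap into {Carrier, DataCap, Region} and {BillingCycle, Region, SubscriberID, TowerID}.
In {Carrier, DataCap, Region}, {Carrier} is not a superkey ({Carrier}⁺ restricted to this set is {Carrier, DataCap}), so split on Carrier → DataCap into {Carrier, DataCap} and {Carrier, Region}.
{Carrier, DataCap}: every determinant is a superkey — BCNF.
{Carrier, Region}: every determinant is a superkey — BCNF.
In {BillingCycle, Region, SubscriberID, TowerID}, {Region, TowerID} is not a superkey ({Region, TowerID}⁺ restricted to this set is {BillingCycle, Region, TowerID}), so split on Region, TowerID → BillingCycle into {BillingCycle, Region, TowerID} and {Region, SubscriberID, TowerID}.
{BillingCycle, Region, TowerID}: every determinant is a superkey — BCNF.
{Region, SubscriberID, TowerID}: every determinant is a superkey — BCNF.

{BillingCycle, Region, TowerID}; {Carrier, DataCap}; {Carrier, Region}; {Region, SubscriberID, TowerID}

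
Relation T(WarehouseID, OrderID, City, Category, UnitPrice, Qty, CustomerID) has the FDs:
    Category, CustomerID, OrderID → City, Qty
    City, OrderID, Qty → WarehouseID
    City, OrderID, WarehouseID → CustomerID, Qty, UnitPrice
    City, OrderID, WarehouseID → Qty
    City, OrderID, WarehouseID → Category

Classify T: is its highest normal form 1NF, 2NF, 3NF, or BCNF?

Candidate keys: {Category, CustomerID, OrderID}, {City, OrderID, Qty}, {City, OrderID, WarehouseID}. Prime attributes: {Category, City, CustomerID, OrderID, Qty, WarehouseID}.
Each dependency's left side is a superkey — BCNF holds.

BCNF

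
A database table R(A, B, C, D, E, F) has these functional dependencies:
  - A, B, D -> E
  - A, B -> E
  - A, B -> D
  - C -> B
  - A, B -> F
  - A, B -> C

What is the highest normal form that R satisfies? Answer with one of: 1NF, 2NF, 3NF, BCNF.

3NF

Candidate keys: {A, B}, {A, C}. Prime attributes: {A, B, C}.
For C -> B we have {C}⁺ = {B, C}; {C} is not a superkey, so BCNF fails.
But every attribute on its right side ({B}) is prime, and the same holds for every other non-superkey FD, so 3NF still holds.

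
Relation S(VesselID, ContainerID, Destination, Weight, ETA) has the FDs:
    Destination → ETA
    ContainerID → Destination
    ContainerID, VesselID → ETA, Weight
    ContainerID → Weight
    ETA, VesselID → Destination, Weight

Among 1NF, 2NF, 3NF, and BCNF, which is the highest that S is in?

1NF

Candidate key: {ContainerID, VesselID}. Prime attributes: {ContainerID, VesselID}.
Destination → ETA breaks BCNF: {Destination}⁺ = {Destination, ETA}, so {Destination} is not a superkey.
Because {ETA} is non-prime and the left side of Destination → ETA is not a superkey, the relation is not in 3NF.
{ContainerID} is a proper subset of the key {ContainerID, VesselID}, and {ContainerID}⁺ contains the non-prime attributes {Destination, ETA, Weight} — a partial dependency, so 2NF is violated.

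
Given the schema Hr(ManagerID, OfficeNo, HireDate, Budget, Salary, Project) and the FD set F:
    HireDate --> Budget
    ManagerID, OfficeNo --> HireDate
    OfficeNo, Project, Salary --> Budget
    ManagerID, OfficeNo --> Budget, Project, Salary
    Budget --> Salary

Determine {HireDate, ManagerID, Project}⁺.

{Budget, HireDate, ManagerID, Project, Salary}

Start with {HireDate, ManagerID, Project}.
HireDate --> Budget applies; add {Budget} → now {Budget, HireDate, ManagerID, Project}.
Budget --> Salary applies; add {Salary} → now {Budget, HireDate, ManagerID, Project, Salary}.
No further FD applies.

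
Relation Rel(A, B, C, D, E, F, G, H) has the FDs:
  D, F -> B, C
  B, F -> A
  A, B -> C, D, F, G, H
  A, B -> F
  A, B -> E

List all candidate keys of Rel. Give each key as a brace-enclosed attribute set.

{A, B}⁺ = {A, B, C, D, E, F, G, H}, which is every attribute, so {A, B} is a candidate key.
{B, F}⁺ = {A, B, C, D, E, F, G, H}, which is every attribute, so {B, F} is a candidate key.
{D, F}⁺ = {A, B, C, D, E, F, G, H}, which is every attribute, so {D, F} is a candidate key.
These are minimal and exhaustive — every other superkey contains one of them.

{A, B}, {B, F}, {D, F}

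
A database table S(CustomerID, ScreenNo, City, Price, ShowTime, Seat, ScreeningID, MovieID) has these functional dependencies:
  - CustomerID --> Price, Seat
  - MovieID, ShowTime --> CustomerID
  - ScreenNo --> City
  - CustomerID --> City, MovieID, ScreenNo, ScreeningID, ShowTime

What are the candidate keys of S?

{CustomerID}, {MovieID, ShowTime}

{CustomerID} is a candidate key since {CustomerID}⁺ = {City, CustomerID, MovieID, Price, ScreenNo, ScreeningID, Seat, ShowTime} covers every attribute.
{MovieID, ShowTime} is a candidate key since {MovieID, ShowTime}⁺ = {City, CustomerID, MovieID, Price, ScreenNo, ScreeningID, Seat, ShowTime} covers every attribute.
These are minimal and exhaustive — every other superkey contains one of them.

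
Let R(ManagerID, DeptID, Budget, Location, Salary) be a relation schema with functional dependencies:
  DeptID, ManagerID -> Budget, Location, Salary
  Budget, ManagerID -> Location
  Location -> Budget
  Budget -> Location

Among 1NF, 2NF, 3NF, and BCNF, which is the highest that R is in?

2NF

Candidate key: {DeptID, ManagerID}. Prime attributes: {DeptID, ManagerID}.
Budget, ManagerID -> Location: {Budget, ManagerID}⁺ = {Budget, Location, ManagerID}, which is not all of the attributes, so the left side is not a superkey — BCNF is violated.
Budget, ManagerID -> Location has non-prime {Location} on the right and a non-superkey on the left, so 3NF fails.
No proper subset of a key has a non-prime attribute in its closure, so there is no partial dependency; 2NF holds.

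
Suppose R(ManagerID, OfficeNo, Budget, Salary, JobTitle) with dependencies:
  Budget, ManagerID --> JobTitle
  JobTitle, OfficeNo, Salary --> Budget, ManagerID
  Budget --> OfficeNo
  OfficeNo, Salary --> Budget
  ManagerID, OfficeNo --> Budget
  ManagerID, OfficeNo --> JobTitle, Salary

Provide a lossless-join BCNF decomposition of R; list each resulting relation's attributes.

{Budget, JobTitle, ManagerID, Salary}; {Budget, OfficeNo}

Candidate keys of the original relation: {Budget, JobTitle, Salary}, {Budget, ManagerID}, {JobTitle, OfficeNo, Salary}, {ManagerID, OfficeNo}.
In {Budget, JobTitle, ManagerID, OfficeNo, Salary}, {Budget} is not a superkey ({Budget}⁺ restricted to this set is {Budget, OfficeNo}), so split on Budget --> OfficeNo into {Budget, OfficeNo} and {Budget, JobTitle, ManagerID, Salary}.
{Budget, OfficeNo}: every determinant is a superkey — BCNF.
{Budget, JobTitle, ManagerID, Salary}: every determinant is a superkey — BCNF.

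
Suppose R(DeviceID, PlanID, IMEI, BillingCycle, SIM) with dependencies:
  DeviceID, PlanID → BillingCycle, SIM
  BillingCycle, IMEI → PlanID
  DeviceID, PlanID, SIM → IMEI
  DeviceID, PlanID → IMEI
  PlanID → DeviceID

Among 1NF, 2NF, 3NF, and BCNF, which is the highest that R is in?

BCNF

Candidate keys: {BillingCycle, IMEI}, {PlanID}. Prime attributes: {BillingCycle, IMEI, PlanID}.
Each dependency's left side is a superkey — BCNF holds.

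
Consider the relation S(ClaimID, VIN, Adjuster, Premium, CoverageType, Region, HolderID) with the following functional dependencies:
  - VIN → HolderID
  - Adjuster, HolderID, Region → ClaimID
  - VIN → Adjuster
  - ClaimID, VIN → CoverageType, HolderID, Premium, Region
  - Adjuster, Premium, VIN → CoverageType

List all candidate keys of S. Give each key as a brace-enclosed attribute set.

Attributes never on any right-hand side: {VIN} — every candidate key must contain it.
Closure of {ClaimID, VIN} is {Adjuster, ClaimID, CoverageType, HolderID, Premium, Region, VIN}, the whole schema; {ClaimID, VIN} is a candidate key.
Closure of {Region, VIN} is {Adjuster, ClaimID, CoverageType, HolderID, Premium, Region, VIN}, the whole schema; {Region, VIN} is a candidate key.
No proper subset of any of these is a key, and no other minimal superkey exists.

{ClaimID, VIN}, {Region, VIN}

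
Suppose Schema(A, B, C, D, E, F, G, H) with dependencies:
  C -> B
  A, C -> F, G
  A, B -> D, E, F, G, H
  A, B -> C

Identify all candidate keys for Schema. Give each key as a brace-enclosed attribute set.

{A, B}, {A, C}

No FD produces {A}, so it must be in every candidate key.
{A, B} is a candidate key since {A, B}⁺ = {A, B, C, D, E, F, G, H} covers every attribute.
{A, C} is a candidate key since {A, C}⁺ = {A, B, C, D, E, F, G, H} covers every attribute.
These are minimal and exhaustive — every other superkey contains one of them.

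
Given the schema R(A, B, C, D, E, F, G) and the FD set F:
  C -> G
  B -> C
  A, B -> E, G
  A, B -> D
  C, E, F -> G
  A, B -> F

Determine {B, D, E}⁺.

Start with {B, D, E}.
B -> C applies; add {C} → now {B, C, D, E}.
C -> G applies; add {G} → now {B, C, D, E, G}.
No further FD applies.

{B, C, D, E, G}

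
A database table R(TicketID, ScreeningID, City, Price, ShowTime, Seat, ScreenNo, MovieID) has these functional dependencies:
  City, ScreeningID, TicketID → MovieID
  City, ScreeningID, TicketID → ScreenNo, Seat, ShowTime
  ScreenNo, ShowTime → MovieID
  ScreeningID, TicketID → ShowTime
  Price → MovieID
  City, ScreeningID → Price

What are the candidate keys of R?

Attributes never on any right-hand side: {City, ScreeningID, TicketID} — every candidate key must contain all of them.
{City, ScreeningID, TicketID}⁺ = {City, MovieID, Price, ScreenNo, ScreeningID, Seat, ShowTime, TicketID} — all of the relation — so {City, ScreeningID, TicketID} is a candidate key.
No other minimal set has full closure, so this is the only candidate key.

{City, ScreeningID, TicketID}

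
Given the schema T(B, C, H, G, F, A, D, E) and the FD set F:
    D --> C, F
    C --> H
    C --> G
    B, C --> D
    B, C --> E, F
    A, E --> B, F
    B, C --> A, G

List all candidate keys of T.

{B, C}⁺ = {A, B, C, D, E, F, G, H}, which is every attribute, so {B, C} is a candidate key.
{B, D}⁺ = {A, B, C, D, E, F, G, H}, which is every attribute, so {B, D} is a candidate key.
{A, C, E}⁺ = {A, B, C, D, E, F, G, H}, which is every attribute, so {A, C, E} is a candidate key.
{A, D, E}⁺ = {A, B, C, D, E, F, G, H}, which is every attribute, so {A, D, E} is a candidate key.
No proper subset of any of these is a key, and no other minimal superkey exists.

{A, C, E}, {A, D, E}, {B, C}, {B, D}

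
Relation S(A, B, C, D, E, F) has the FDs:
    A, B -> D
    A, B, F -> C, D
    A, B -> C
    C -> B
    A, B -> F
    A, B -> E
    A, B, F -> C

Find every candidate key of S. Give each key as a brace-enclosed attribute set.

{A, B}, {A, C}

{A} never appears on the right of any FD, so every key must include it.
Closure of {A, B} is {A, B, C, D, E, F}, the whole schema; {A, B} is a candidate key.
Closure of {A, C} is {A, B, C, D, E, F}, the whole schema; {A, C} is a candidate key.
These are minimal and exhaustive — every other superkey contains one of them.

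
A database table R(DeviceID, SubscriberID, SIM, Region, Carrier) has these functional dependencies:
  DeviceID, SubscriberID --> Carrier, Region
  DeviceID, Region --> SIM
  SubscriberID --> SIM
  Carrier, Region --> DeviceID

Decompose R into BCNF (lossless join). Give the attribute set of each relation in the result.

{Carrier, DeviceID, Region}; {Carrier, Region, SubscriberID}; {DeviceID, Region, SIM}

Candidate keys of the original relation: {Carrier, Region, SubscriberID}, {DeviceID, SubscriberID}.
In {Carrier, DeviceID, Region, SIM, SubscriberID}, {DeviceID, Region} is not a superkey ({DeviceID, Region}⁺ restricted to this set is {DeviceID, Region, SIM}), so split on DeviceID, Region --> SIM into {DeviceID, Region, SIM} and {Carrier, DeviceID, Region, SubscriberID}.
{DeviceID, Region, SIM} is in BCNF.
In {Carrier, DeviceID, Region, SubscriberID}, {Carrier, Region} is not a superkey ({Carrier, Region}⁺ restricted to this set is {Carrier, DeviceID, Region}), so split on Carrier, Region --> DeviceID into {Carrier, DeviceID, Region} and {Carrier, Region, SubscriberID}.
{Carrier, DeviceID, Region} is in BCNF.
{Carrier, Region, SubscriberID} is in BCNF.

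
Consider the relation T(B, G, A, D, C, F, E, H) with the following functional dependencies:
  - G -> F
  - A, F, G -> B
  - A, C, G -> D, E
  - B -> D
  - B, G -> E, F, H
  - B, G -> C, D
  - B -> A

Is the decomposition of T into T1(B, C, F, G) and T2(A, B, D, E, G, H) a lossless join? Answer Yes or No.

Yes

Common attributes: {B, G}; their closure is {A, B, C, D, E, F, G, H}.
This includes all of T1, so the common attributes are a superkey of T1 — the join is lossless.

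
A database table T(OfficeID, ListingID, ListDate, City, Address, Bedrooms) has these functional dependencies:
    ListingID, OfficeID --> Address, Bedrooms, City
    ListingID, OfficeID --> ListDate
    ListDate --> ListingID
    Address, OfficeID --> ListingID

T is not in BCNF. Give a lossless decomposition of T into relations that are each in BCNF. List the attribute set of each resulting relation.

Candidate keys of the original relation: {Address, OfficeID}, {ListDate, OfficeID}, {ListingID, OfficeID}.
Within {Address, Bedrooms, City, ListDate, ListingID, OfficeID}: {ListDate}⁺ ∩ {Address, Bedrooms, City, ListDate, ListingID, OfficeID} = {ListDate, ListingID}, not the whole set, so ListDate --> ListingID violates BCNF; decompose into {ListDate, ListingID} and {Address, Bedrooms, City, ListDate, OfficeID}.
{ListDate, ListingID} has no BCNF violation.
{Address, Bedrooms, City, ListDate, OfficeID} has no BCNF violation.

{Address, Bedrooms, City, ListDate, OfficeID}; {ListDate, ListingID}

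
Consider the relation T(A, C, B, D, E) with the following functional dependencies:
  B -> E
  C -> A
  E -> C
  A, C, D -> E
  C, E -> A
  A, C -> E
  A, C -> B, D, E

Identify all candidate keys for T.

{B}, {C}, {E}

{B}⁺ = {A, B, C, D, E} — all of the relation — so {B} is a candidate key.
{C}⁺ = {A, B, C, D, E} — all of the relation — so {C} is a candidate key.
{E}⁺ = {A, B, C, D, E} — all of the relation — so {E} is a candidate key.
These are minimal and exhaustive — every other superkey contains one of them.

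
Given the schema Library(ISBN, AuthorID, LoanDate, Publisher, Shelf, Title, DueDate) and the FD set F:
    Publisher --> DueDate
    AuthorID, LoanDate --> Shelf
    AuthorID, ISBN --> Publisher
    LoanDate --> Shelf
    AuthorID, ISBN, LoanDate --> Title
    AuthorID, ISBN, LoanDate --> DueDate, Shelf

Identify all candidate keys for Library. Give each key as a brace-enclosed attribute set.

No FD produces {AuthorID, ISBN, LoanDate}, so they must be in every candidate key.
{AuthorID, ISBN, LoanDate}⁺ = {AuthorID, DueDate, ISBN, LoanDate, Publisher, Shelf, Title}, which is every attribute, so {AuthorID, ISBN, LoanDate} is a candidate key.
No other minimal set has full closure, so this is the only candidate key.

{AuthorID, ISBN, LoanDate}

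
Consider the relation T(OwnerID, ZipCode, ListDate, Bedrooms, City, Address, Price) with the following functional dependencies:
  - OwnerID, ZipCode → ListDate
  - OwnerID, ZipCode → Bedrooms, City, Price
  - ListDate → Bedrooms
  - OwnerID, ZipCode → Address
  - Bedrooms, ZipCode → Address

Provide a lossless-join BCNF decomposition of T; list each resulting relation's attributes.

Candidate key of the original relation: {OwnerID, ZipCode}.
{Address, Bedrooms, City, ListDate, OwnerID, Price, ZipCode}: {ListDate} determines {Bedrooms, ListDate} here but is not a superkey — split on ListDate → Bedrooms, giving {Bedrooms, ListDate} and {Address, City, ListDate, OwnerID, Price, ZipCode}.
{Bedrooms, ListDate}: every determinant is a superkey — BCNF.
{Address, City, ListDate, OwnerID, Price, ZipCode}: {ListDate, ZipCode} determines {Address, ListDate, ZipCode} here but is not a superkey — split on ListDate, ZipCode → Address, giving {Address, ListDate, ZipCode} and {City, ListDate, OwnerID, Price, ZipCode}.
{Address, ListDate, ZipCode}: every determinant is a superkey — BCNF.
{City, ListDate, OwnerID, Price, ZipCode}: every determinant is a superkey — BCNF.

{Address, ListDate, ZipCode}; {Bedrooms, ListDate}; {City, ListDate, OwnerID, Price, ZipCode}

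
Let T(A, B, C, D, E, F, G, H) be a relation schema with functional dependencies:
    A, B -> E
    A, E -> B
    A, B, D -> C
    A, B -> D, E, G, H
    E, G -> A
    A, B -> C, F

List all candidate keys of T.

{A, B}⁺ = {A, B, C, D, E, F, G, H} — all of the relation — so {A, B} is a candidate key.
{A, E}⁺ = {A, B, C, D, E, F, G, H} — all of the relation — so {A, E} is a candidate key.
{E, G}⁺ = {A, B, C, D, E, F, G, H} — all of the relation — so {E, G} is a candidate key.
These are minimal and exhaustive — every other superkey contains one of them.

{A, B}, {A, E}, {E, G}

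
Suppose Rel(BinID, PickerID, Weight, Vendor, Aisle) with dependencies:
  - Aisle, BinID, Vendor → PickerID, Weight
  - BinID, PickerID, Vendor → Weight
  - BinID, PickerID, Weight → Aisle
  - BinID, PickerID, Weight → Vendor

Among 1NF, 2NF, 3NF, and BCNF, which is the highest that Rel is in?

BCNF

Candidate keys: {Aisle, BinID, Vendor}, {BinID, PickerID, Vendor}, {BinID, PickerID, Weight}. Prime attributes: {Aisle, BinID, PickerID, Vendor, Weight}.
Every FD has a superkey on the left, so the relation is in BCNF.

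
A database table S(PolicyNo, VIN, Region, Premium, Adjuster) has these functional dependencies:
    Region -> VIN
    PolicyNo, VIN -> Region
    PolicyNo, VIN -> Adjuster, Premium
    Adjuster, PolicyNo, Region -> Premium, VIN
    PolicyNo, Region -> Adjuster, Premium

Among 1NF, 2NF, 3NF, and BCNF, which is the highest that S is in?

Candidate keys: {PolicyNo, Region}, {PolicyNo, VIN}. Prime attributes: {PolicyNo, Region, VIN}.
For Region -> VIN we have {Region}⁺ = {Region, VIN}; {Region} is not a superkey, so BCNF fails.
But every attribute on its right side ({VIN}) is prime, and the same holds for every other non-superkey FD, so 3NF still holds.

3NF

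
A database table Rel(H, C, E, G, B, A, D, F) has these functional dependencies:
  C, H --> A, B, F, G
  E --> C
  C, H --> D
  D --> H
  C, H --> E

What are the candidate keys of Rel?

{C, D}⁺ = {A, B, C, D, E, F, G, H} — all of the relation — so {C, D} is a candidate key.
{C, H}⁺ = {A, B, C, D, E, F, G, H} — all of the relation — so {C, H} is a candidate key.
{D, E}⁺ = {A, B, C, D, E, F, G, H} — all of the relation — so {D, E} is a candidate key.
{E, H}⁺ = {A, B, C, D, E, F, G, H} — all of the relation — so {E, H} is a candidate key.
No proper subset of any of these is a key, and no other minimal superkey exists.

{C, D}, {C, H}, {D, E}, {E, H}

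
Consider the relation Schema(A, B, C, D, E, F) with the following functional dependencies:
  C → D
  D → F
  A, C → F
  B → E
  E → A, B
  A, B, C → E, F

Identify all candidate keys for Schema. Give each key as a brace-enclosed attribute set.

{C} never appears on the right of any FD, so every key must include it.
{B, C}⁺ = {A, B, C, D, E, F} — all of the relation — so {B, C} is a candidate key.
{C, E}⁺ = {A, B, C, D, E, F} — all of the relation — so {C, E} is a candidate key.
No proper subset of any of these is a key, and no other minimal superkey exists.

{B, C}, {C, E}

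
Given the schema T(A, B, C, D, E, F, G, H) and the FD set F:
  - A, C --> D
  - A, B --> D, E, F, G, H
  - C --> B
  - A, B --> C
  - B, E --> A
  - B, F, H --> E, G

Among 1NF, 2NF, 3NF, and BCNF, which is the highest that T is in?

3NF

Candidate keys: {A, B}, {A, C}, {B, E}, {B, F, H}, {C, E}, {C, F, H}. Prime attributes: {A, B, C, E, F, H}.
C --> B: {C}⁺ = {B, C}, which is not all of the attributes, so the left side is not a superkey — BCNF is violated.
Its right-hand attributes {B} are all prime, as are those of every other non-superkey FD — the relation is in 3NF.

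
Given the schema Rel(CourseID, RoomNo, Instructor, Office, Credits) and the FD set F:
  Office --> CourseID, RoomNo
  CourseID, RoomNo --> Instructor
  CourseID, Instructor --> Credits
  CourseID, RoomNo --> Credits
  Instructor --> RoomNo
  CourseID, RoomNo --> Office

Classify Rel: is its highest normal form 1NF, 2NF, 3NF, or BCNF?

3NF

Candidate keys: {CourseID, Instructor}, {CourseID, RoomNo}, {Office}. Prime attributes: {CourseID, Instructor, Office, RoomNo}.
For Instructor --> RoomNo we have {Instructor}⁺ = {Instructor, RoomNo}; {Instructor} is not a superkey, so BCNF fails.
Its right-hand attributes {RoomNo} are all prime, as are those of every other non-superkey FD — the relation is in 3NF.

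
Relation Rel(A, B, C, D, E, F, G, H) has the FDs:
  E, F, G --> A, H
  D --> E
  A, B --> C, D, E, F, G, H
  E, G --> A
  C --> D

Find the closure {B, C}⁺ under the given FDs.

Start with {B, C}.
C --> D applies; add {D} → now {B, C, D}.
D --> E applies; add {E} → now {B, C, D, E}.
No further FD applies.

{B, C, D, E}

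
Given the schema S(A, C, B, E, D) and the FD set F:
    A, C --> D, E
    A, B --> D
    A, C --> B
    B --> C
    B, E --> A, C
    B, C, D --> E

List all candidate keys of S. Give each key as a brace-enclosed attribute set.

{A, B}, {A, C}, {B, D}, {B, E}

{A, B}⁺ = {A, B, C, D, E} — all of the relation — so {A, B} is a candidate key.
{A, C}⁺ = {A, B, C, D, E} — all of the relation — so {A, C} is a candidate key.
{B, D}⁺ = {A, B, C, D, E} — all of the relation — so {B, D} is a candidate key.
{B, E}⁺ = {A, B, C, D, E} — all of the relation — so {B, E} is a candidate key.
Any other superkey properly contains one of these, so there are no further candidate keys.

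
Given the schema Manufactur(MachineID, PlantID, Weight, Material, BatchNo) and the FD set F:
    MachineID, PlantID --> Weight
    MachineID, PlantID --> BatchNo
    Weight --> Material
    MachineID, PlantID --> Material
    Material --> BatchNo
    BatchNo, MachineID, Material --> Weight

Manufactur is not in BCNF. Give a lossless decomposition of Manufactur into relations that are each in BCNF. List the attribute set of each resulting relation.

{BatchNo, Material}; {MachineID, PlantID, Weight}; {Material, Weight}

Candidate key of the original relation: {MachineID, PlantID}.
In {BatchNo, MachineID, Material, PlantID, Weight}, {Weight} is not a superkey ({Weight}⁺ restricted to this set is {BatchNo, Material, Weight}), so split on Weight --> BatchNo, Material into {BatchNo, Material, Weight} and {MachineID, PlantID, Weight}.
In {BatchNo, Material, Weight}, {Material} is not a superkey ({Material}⁺ restricted to this set is {BatchNo, Material}), so split on Material --> BatchNo into {BatchNo, Material} and {Material, Weight}.
{BatchNo, Material} is in BCNF.
{Material, Weight} is in BCNF.
{MachineID, PlantID, Weight} is in BCNF.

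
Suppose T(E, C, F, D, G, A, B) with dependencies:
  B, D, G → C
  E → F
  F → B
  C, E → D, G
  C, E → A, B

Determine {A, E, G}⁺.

{A, B, E, F, G}

Start with {A, E, G}.
E → F applies; add {F} → now {A, E, F, G}.
F → B applies; add {B} → now {A, B, E, F, G}.
No further FD applies.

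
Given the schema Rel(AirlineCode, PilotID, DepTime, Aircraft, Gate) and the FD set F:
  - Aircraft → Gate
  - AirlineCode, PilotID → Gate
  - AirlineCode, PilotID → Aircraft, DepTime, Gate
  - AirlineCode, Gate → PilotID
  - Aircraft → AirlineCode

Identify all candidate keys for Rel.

{Aircraft} is a candidate key since {Aircraft}⁺ = {Aircraft, AirlineCode, DepTime, Gate, PilotID} covers every attribute.
{AirlineCode, Gate} is a candidate key since {AirlineCode, Gate}⁺ = {Aircraft, AirlineCode, DepTime, Gate, PilotID} covers every attribute.
{AirlineCode, PilotID} is a candidate key since {AirlineCode, PilotID}⁺ = {Aircraft, AirlineCode, DepTime, Gate, PilotID} covers every attribute.
These are minimal and exhaustive — every other superkey contains one of them.

{Aircraft}, {AirlineCode, Gate}, {AirlineCode, PilotID}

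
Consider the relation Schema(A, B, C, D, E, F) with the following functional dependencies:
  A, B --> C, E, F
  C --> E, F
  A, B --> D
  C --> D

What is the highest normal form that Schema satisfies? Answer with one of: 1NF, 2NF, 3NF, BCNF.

2NF

Candidate key: {A, B}. Prime attributes: {A, B}.
For C --> E, F we have {C}⁺ = {C, D, E, F}; {C} is not a superkey, so BCNF fails.
C --> E, F determines the non-prime attributes {E, F} from a non-superkey — 3NF is violated.
No non-prime attribute depends on a proper subset of any candidate key, so 2NF holds.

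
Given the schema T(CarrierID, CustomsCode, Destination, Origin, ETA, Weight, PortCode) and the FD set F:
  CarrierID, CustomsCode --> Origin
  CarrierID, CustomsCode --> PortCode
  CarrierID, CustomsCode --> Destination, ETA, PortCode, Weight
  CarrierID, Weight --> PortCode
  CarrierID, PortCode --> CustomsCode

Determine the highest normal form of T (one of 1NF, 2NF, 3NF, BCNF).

BCNF

Candidate keys: {CarrierID, CustomsCode}, {CarrierID, PortCode}, {CarrierID, Weight}. Prime attributes: {CarrierID, CustomsCode, PortCode, Weight}.
The left-hand side of every FD is a superkey, so BCNF is satisfied.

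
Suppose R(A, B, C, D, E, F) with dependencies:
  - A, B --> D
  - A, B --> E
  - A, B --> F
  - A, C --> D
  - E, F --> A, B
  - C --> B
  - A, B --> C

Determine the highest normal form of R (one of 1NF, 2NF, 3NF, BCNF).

3NF

Candidate keys: {A, B}, {A, C}, {E, F}. Prime attributes: {A, B, C, E, F}.
C --> B: {C}⁺ = {B, C}, which is not all of the attributes, so the left side is not a superkey — BCNF is violated.
But every attribute on its right side ({B}) is prime, and the same holds for every other non-superkey FD, so 3NF still holds.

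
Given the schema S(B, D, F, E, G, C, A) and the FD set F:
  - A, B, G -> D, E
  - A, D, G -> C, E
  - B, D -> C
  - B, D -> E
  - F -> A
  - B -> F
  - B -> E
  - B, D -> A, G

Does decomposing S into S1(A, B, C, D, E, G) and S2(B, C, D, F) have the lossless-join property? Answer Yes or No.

Yes

Common attributes: {B, C, D}; their closure is {A, B, C, D, E, F, G}.
S1 is contained in that closure, so S1 ∩ S2 -> S1 holds and the join is lossless.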